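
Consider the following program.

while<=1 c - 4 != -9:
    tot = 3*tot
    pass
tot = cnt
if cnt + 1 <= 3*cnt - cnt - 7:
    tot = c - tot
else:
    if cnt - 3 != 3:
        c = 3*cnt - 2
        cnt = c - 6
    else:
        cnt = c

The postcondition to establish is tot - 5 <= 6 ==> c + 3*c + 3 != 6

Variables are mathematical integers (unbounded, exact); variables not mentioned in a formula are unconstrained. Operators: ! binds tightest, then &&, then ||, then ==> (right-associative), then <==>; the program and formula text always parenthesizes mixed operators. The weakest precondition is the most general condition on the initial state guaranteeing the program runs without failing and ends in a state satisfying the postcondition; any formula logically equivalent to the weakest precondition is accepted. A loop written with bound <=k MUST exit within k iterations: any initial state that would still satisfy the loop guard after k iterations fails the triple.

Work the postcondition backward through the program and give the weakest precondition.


Working backward. After the program, the postcondition tot - 5 <= 6 ==> c + 3*c + 3 != 6 must hold; in canonical form it is tot <= 11 ==> 4*c != 3.
Then branch requires c <= tot + 11 ==> 4*c != 3; else branch requires (cnt != 6 ==> (tot <= 11 ==> 12*cnt != 11)) && ((!(cnt != 6)) ==> (tot <= 11 ==> 4*c != 3)).
Before the if: (cnt >= 8 ==> (c <= tot + 11 ==> 4*c != 3)) && ((!(cnt >= 8)) ==> ((cnt != 6 ==> (tot <= 11 ==> 12*cnt != 11)) && ((!(cnt != 6)) ==> (tot <= 11 ==> 4*c != 3))))
Before tot := cnt: (cnt >= 8 ==> (c <= cnt + 11 ==> 4*c != 3)) && ((!(cnt >= 8)) ==> ((cnt != 6 ==> (cnt <= 11 ==> 12*cnt != 11)) && ((!(cnt != 6)) ==> (cnt <= 11 ==> 4*c != 3))))
Before the loop (bound <=1), unroll the exhaustion recursion (WP_0 = exit-now case; WP_j = one more guarded iteration, up to j = 1):
  WP_0: (!(c != -5)) && (cnt >= 8 ==> (c <= cnt + 11 ==> 4*c != 3)) && ((!(cnt >= 8)) ==> ((cnt != 6 ==> (cnt <= 11 ==> 12*cnt != 11)) && ((!(cnt != 6)) ==> (cnt <= 11 ==> 4*c != 3))))
  WP_1: (c != -5 ==> ((!(c != -5)) && (cnt >= 8 ==> (c <= cnt + 11 ==> 4*c != 3)) && ((!(cnt >= 8)) ==> ((cnt != 6 ==> (cnt <= 11 ==> 12*cnt != 11)) && ((!(cnt != 6)) ==> (cnt <= 11 ==> 4*c != 3)))))) && ((!(c != -5)) ==> ((cnt >= 8 ==> (c <= cnt + 11 ==> 4*c != 3)) && ((!(cnt >= 8)) ==> ((cnt != 6 ==> (cnt <= 11 ==> 12*cnt != 11)) && ((!(cnt != 6)) ==> (cnt <= 11 ==> 4*c != 3))))))
So before the loop: (c != -5 ==> ((!(c != -5)) && (cnt >= 8 ==> (c <= cnt + 11 ==> 4*c != 3)) && ((!(cnt >= 8)) ==> ((cnt != 6 ==> (cnt <= 11 ==> 12*cnt != 11)) && ((!(cnt != 6)) ==> (cnt <= 11 ==> 4*c != 3)))))) && ((!(c != -5)) ==> ((cnt >= 8 ==> (c <= cnt + 11 ==> 4*c != 3)) && ((!(cnt >= 8)) ==> ((cnt != 6 ==> (cnt <= 11 ==> 12*cnt != 11)) && ((!(cnt != 6)) ==> (cnt <= 11 ==> 4*c != 3))))))
Answer: WP = (c != -5 ==> ((!(c != -5)) && (cnt >= 8 ==> (c <= cnt + 11 ==> 4*c != 3)) && ((!(cnt >= 8)) ==> ((cnt != 6 ==> (cnt <= 11 ==> 12*cnt != 11)) && ((!(cnt != 6)) ==> (cnt <= 11 ==> 4*c != 3)))))) && ((!(c != -5)) ==> ((cnt >= 8 ==> (c <= cnt + 11 ==> 4*c != 3)) && ((!(cnt >= 8)) ==> ((cnt != 6 ==> (cnt <= 11 ==> 12*cnt != 11)) && ((!(cnt != 6)) ==> (cnt <= 11 ==> 4*c != 3))))))


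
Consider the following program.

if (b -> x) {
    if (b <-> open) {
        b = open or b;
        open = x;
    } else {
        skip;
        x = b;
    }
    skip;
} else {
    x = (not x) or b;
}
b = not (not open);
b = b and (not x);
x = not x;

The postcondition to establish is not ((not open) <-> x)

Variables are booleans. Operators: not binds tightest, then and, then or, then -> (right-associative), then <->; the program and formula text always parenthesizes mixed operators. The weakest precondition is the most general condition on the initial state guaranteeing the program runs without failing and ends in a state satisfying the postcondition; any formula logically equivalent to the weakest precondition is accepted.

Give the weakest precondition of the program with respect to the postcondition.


Working backward. After the program, not ((not open) <-> x) must hold.
Before x := not x: not ((not open) <-> (not x))
Before b := b and (not x): not ((not open) <-> (not x))
Before b := not (not open): not ((not open) <-> (not x))
Then branch requires (not (b <-> open)) and ((not (b <-> open)) -> (not ((not open) <-> (not b)))); else branch requires not ((not open) <-> (not ((not x) or b))).
Before the if: ((b -> x) -> ((not (b <-> open)) and ((not (b <-> open)) -> (not ((not open) <-> (not b)))))) and ((not (b -> x)) -> (not ((not open) <-> (not ((not x) or b)))))
Answer: WP = ((b -> x) -> ((not (b <-> open)) and ((not (b <-> open)) -> (not ((not open) <-> (not b)))))) and ((not (b -> x)) -> (not ((not open) <-> (not ((not x) or b)))))


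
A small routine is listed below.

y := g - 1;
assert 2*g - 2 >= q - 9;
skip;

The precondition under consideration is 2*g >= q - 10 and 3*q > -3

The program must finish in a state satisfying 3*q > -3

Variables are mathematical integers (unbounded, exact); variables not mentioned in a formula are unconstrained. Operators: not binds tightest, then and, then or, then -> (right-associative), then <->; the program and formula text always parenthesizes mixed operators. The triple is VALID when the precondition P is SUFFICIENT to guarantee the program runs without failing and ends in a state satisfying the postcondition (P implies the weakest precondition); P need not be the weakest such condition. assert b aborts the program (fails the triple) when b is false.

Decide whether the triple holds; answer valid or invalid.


Working backward. After the program, 3*q > -3 must hold.
Before skip: 3*q > -3
Before assert 2*g - 2 >= q - 9: 2*g >= q - 7 and 3*q > -3
Before y := g - 1: 2*g >= q - 7 and 3*q > -3
The weakest precondition is 2*g >= q - 7 and 3*q > -3.
Check whether 2*g >= q - 10 and 3*q > -3 implies it.
Countermodel: at the initial state g = -4, q = 0, the precondition holds but the weakest precondition fails.
Answer: invalid


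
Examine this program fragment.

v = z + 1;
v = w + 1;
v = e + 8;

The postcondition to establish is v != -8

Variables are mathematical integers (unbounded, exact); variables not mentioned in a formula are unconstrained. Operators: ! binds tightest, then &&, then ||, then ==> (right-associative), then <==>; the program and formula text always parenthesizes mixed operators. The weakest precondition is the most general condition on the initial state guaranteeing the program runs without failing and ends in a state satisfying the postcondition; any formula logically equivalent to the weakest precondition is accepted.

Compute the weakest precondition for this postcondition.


Working backward. After the program, v != -8 must hold.
Before v := e + 8: e != -16
Before v := w + 1: e != -16
Before v := z + 1: e != -16
Answer: WP = e != -16


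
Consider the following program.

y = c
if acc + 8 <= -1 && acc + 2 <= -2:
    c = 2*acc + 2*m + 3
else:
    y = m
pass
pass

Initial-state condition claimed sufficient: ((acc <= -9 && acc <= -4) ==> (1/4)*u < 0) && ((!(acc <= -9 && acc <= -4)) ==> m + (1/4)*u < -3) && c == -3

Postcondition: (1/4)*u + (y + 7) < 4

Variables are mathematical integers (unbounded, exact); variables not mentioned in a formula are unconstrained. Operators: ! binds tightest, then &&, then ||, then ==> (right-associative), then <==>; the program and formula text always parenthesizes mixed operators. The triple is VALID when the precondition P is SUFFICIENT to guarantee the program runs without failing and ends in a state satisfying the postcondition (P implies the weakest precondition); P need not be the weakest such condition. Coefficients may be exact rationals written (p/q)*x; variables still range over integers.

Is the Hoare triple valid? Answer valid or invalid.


Working backward. After the program, the postcondition (1/4)*u + (y + 7) < 4 must hold; in canonical form it is (1/4)*u + y < -3.
Before skip: (1/4)*u + y < -3
Before skip: (1/4)*u + y < -3
Then branch requires (1/4)*u + y < -3; else branch requires m + (1/4)*u < -3.
Before the if: ((acc <= -9 && acc <= -4) ==> (1/4)*u + y < -3) && ((!(acc <= -9 && acc <= -4)) ==> m + (1/4)*u < -3)
Before y := c: ((acc <= -9 && acc <= -4) ==> c + (1/4)*u < -3) && ((!(acc <= -9 && acc <= -4)) ==> m + (1/4)*u < -3)
The weakest precondition is ((acc <= -9 && acc <= -4) ==> c + (1/4)*u < -3) && ((!(acc <= -9 && acc <= -4)) ==> m + (1/4)*u < -3).
Check whether ((acc <= -9 && acc <= -4) ==> (1/4)*u < 0) && ((!(acc <= -9 && acc <= -4)) ==> m + (1/4)*u < -3) && c == -3 implies it.
Every state satisfying the precondition satisfies the weakest precondition: the implication holds.
Answer: valid


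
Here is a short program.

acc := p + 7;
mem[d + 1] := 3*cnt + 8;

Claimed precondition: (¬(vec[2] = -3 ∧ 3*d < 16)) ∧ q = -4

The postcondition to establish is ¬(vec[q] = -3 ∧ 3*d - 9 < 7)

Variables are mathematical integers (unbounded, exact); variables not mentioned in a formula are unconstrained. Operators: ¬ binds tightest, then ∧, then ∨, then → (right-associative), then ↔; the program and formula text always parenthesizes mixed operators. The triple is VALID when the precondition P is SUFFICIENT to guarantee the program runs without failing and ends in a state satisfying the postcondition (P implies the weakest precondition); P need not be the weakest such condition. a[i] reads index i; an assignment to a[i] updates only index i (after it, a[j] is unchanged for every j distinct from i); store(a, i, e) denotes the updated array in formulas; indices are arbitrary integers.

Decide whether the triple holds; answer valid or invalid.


Working backward. After the program, the postcondition ¬(vec[q] = -3 ∧ 3*d - 9 < 7) must hold; in canonical form it is ¬(vec[q] = -3 ∧ 3*d < 16).
Before mem[d + 1] := 3*cnt + 8: ¬(vec[q] = -3 ∧ 3*d < 16)
Before acc := p + 7: ¬(vec[q] = -3 ∧ 3*d < 16)
The weakest precondition is ¬(vec[q] = -3 ∧ 3*d < 16).
Check whether (¬(vec[2] = -3 ∧ 3*d < 16)) ∧ q = -4 implies it.
Countermodel: at the initial state d = 5, q = -4, vec = {[-4] = -3, [2] = 3, elsewhere -3}, the precondition holds but the weakest precondition fails.
Answer: invalid


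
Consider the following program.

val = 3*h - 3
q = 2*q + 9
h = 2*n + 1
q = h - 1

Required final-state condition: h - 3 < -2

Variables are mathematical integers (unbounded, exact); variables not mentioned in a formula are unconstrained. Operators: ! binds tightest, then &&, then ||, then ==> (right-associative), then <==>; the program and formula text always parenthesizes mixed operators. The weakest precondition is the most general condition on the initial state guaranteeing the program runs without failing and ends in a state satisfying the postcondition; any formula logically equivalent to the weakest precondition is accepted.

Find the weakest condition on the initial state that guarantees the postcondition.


Working backward. After the program, the postcondition h - 3 < -2 must hold; in canonical form it is h < 1.
Before q := h - 1: h < 1
Before h := 2*n + 1: 2*n < 0
Before q := 2*q + 9: 2*n < 0
Before val := 3*h - 3: 2*n < 0
Answer: WP = 2*n < 0


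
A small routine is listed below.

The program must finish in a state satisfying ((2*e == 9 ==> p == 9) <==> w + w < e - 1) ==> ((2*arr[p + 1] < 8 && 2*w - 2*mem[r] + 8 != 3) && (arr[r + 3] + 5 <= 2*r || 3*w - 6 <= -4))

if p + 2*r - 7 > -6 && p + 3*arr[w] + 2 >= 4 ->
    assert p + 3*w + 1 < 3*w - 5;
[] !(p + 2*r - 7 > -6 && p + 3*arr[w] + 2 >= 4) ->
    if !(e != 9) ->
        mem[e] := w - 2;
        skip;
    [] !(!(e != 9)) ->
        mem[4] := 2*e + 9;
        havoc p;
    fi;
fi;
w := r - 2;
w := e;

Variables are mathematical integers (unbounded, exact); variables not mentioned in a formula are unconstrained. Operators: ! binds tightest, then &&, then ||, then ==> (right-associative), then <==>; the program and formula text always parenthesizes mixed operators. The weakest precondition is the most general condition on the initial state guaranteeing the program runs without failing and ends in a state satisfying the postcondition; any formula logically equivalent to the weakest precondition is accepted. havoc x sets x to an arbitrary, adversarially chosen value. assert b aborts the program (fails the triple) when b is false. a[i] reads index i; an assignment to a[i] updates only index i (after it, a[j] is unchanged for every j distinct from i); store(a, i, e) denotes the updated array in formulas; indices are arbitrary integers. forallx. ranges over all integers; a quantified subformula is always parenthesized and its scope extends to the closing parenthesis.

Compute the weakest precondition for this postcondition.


Working backward. After the program, the postcondition ((2*e == 9 ==> p == 9) <==> w + w < e - 1) ==> ((2*arr[p + 1] < 8 && 2*w - 2*mem[r] + 8 != 3) && (arr[r + 3] + 5 <= 2*r || 3*w - 6 <= -4)) must hold; in canonical form it is ((2*e == 9 ==> p == 9) <==> 2*w < e - 1) ==> (2*arr[p + 1] < 8 && 2*w != 2*mem[r] - 5 && (arr[r + 3] <= 2*r - 5 || 3*w <= 2)).
Before w := e: ((2*e == 9 ==> p == 9) <==> e < -1) ==> (2*arr[p + 1] < 8 && 2*e != 2*mem[r] - 5 && (arr[r + 3] <= 2*r - 5 || 3*e <= 2))
Before w := r - 2: ((2*e == 9 ==> p == 9) <==> e < -1) ==> (2*arr[p + 1] < 8 && 2*e != 2*mem[r] - 5 && (arr[r + 3] <= 2*r - 5 || 3*e <= 2))
Then branch requires p < -6 && (((2*e == 9 ==> p == 9) <==> e < -1) ==> (2*arr[p + 1] < 8 && 2*e != 2*mem[r] - 5 && (arr[r + 3] <= 2*r - 5 || 3*e <= 2))); else branch requires ((!(e != 9)) ==> (((2*e == 9 ==> p == 9) <==> e < -1) ==> (2*arr[p + 1] < 8 && 2*e != 2*store(mem, e, w - 2)[r] - 5 && (arr[r + 3] <= 2*r - 5 || 3*e <= 2)))) && (e != 9 ==> (forall p_1. (((2*e == 9 ==> p_1 == 9) <==> e < -1) ==> (2*arr[p_1 + 1] < 8 && 2*e != 2*store(mem, 4, 2*e + 9)[r] - 5 && (arr[r + 3] <= 2*r - 5 || 3*e <= 2))))).
Before the if: ((p + 2*r > 1 && 3*arr[w] + p >= 2) ==> (p < -6 && (((2*e == 9 ==> p == 9) <==> e < -1) ==> (2*arr[p + 1] < 8 && 2*e != 2*mem[r] - 5 && (arr[r + 3] <= 2*r - 5 || 3*e <= 2))))) && ((!(p + 2*r > 1 && 3*arr[w] + p >= 2)) ==> (((!(e != 9)) ==> (((2*e == 9 ==> p == 9) <==> e < -1) ==> (2*arr[p + 1] < 8 && 2*e != 2*store(mem, e, w - 2)[r] - 5 && (arr[r + 3] <= 2*r - 5 || 3*e <= 2)))) && (e != 9 ==> (forall p_1. (((2*e == 9 ==> p_1 == 9) <==> e < -1) ==> (2*arr[p_1 + 1] < 8 && 2*e != 2*store(mem, 4, 2*e + 9)[r] - 5 && (arr[r + 3] <= 2*r - 5 || 3*e <= 2)))))))
Answer: WP = ((p + 2*r > 1 && 3*arr[w] + p >= 2) ==> (p < -6 && (((2*e == 9 ==> p == 9) <==> e < -1) ==> (2*arr[p + 1] < 8 && 2*e != 2*mem[r] - 5 && (arr[r + 3] <= 2*r - 5 || 3*e <= 2))))) && ((!(p + 2*r > 1 && 3*arr[w] + p >= 2)) ==> (((!(e != 9)) ==> (((2*e == 9 ==> p == 9) <==> e < -1) ==> (2*arr[p + 1] < 8 && 2*e != 2*store(mem, e, w - 2)[r] - 5 && (arr[r + 3] <= 2*r - 5 || 3*e <= 2)))) && (e != 9 ==> (forall p_1. (((2*e == 9 ==> p_1 == 9) <==> e < -1) ==> (2*arr[p_1 + 1] < 8 && 2*e != 2*store(mem, 4, 2*e + 9)[r] - 5 && (arr[r + 3] <= 2*r - 5 || 3*e <= 2)))))))


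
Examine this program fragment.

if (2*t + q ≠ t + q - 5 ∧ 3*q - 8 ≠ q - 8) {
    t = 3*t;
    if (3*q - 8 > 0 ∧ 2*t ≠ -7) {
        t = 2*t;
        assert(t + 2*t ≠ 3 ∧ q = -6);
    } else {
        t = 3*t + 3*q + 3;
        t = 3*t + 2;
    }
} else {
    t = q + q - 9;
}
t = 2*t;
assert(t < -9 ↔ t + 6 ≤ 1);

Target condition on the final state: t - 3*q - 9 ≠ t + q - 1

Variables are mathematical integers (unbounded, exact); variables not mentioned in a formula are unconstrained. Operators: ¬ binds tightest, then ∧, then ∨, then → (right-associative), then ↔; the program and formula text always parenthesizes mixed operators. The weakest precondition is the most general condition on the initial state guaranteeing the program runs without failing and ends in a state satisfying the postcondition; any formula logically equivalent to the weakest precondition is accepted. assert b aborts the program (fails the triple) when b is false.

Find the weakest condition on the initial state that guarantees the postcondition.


Working backward. After the program, the postcondition t - 3*q - 9 ≠ t + q - 1 must hold; in canonical form it is 4*q ≠ -8.
Before assert t < -9 ↔ t + 6 ≤ 1: (t < -9 ↔ t ≤ -5) ∧ 4*q ≠ -8
Before t := 2*t: (2*t < -9 ↔ 2*t ≤ -5) ∧ 4*q ≠ -8
Then branch requires ((3*q > 8 ∧ 6*t ≠ -7) → (18*t ≠ 3 ∧ q = -6 ∧ (12*t < -9 ↔ 12*t ≤ -5) ∧ 4*q ≠ -8)) ∧ ((¬(3*q > 8 ∧ 6*t ≠ -7)) → ((18*q + 54*t < -31 ↔ 18*q + 54*t ≤ -27) ∧ 4*q ≠ -8)); else branch requires (4*q < 9 ↔ 4*q ≤ 13) ∧ 4*q ≠ -8.
Before the if: ((t ≠ -5 ∧ 2*q ≠ 0) → (((3*q > 8 ∧ 6*t ≠ -7) → (18*t ≠ 3 ∧ q = -6 ∧ (12*t < -9 ↔ 12*t ≤ -5) ∧ 4*q ≠ -8)) ∧ ((¬(3*q > 8 ∧ 6*t ≠ -7)) → ((18*q + 54*t < -31 ↔ 18*q + 54*t ≤ -27) ∧ 4*q ≠ -8)))) ∧ ((¬(t ≠ -5 ∧ 2*q ≠ 0)) → ((4*q < 9 ↔ 4*q ≤ 13) ∧ 4*q ≠ -8))
Answer: WP = ((t ≠ -5 ∧ 2*q ≠ 0) → (((3*q > 8 ∧ 6*t ≠ -7) → (18*t ≠ 3 ∧ q = -6 ∧ (12*t < -9 ↔ 12*t ≤ -5) ∧ 4*q ≠ -8)) ∧ ((¬(3*q > 8 ∧ 6*t ≠ -7)) → ((18*q + 54*t < -31 ↔ 18*q + 54*t ≤ -27) ∧ 4*q ≠ -8)))) ∧ ((¬(t ≠ -5 ∧ 2*q ≠ 0)) → ((4*q < 9 ↔ 4*q ≤ 13) ∧ 4*q ≠ -8))


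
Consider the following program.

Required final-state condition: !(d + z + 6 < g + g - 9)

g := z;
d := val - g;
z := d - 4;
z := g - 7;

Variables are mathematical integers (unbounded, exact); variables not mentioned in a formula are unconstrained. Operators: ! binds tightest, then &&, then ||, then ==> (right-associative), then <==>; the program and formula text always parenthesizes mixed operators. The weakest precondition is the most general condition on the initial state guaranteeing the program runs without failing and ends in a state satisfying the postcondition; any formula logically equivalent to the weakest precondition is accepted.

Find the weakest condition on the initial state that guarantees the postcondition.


Working backward. After the program, the postcondition !(d + z + 6 < g + g - 9) must hold; in canonical form it is !(d + z < 2*g - 15).
Before z := g - 7: !(d < g - 8)
Before z := d - 4: !(d < g - 8)
Before d := val - g: !(val < 2*g - 8)
Before g := z: !(val < 2*z - 8)
Answer: WP = !(val < 2*z - 8)


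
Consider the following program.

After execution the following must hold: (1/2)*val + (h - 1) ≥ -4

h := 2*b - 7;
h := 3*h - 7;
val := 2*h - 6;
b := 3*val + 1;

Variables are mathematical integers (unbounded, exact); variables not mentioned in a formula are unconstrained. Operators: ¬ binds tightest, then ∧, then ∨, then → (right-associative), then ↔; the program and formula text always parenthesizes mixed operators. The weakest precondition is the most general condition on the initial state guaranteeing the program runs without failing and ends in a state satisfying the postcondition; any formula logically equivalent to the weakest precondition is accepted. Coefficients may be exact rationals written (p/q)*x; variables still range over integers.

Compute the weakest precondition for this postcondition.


Working backward. After the program, the postcondition (1/2)*val + (h - 1) ≥ -4 must hold; in canonical form it is h + (1/2)*val ≥ -3.
Before b := 3*val + 1: h + (1/2)*val ≥ -3
Before val := 2*h - 6: 2*h ≥ 0
Before h := 3*h - 7: 6*h ≥ 14
Before h := 2*b - 7: 12*b ≥ 56
Answer: WP = 12*b ≥ 56


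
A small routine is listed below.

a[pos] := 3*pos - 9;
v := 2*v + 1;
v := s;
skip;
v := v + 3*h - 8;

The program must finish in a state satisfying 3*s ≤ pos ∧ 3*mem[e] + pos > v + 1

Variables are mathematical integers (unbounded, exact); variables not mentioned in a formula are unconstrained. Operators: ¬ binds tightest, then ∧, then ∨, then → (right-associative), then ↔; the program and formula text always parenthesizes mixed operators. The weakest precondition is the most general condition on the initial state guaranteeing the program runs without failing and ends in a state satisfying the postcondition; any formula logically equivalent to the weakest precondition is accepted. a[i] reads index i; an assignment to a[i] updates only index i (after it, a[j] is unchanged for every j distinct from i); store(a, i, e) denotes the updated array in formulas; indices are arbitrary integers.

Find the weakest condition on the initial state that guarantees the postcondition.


Working backward. After the program, 3*s ≤ pos ∧ 3*mem[e] + pos > v + 1 must hold.
Before v := v + 3*h - 8: 3*s ≤ pos ∧ 3*mem[e] + pos > 3*h + v - 7
Before skip: 3*s ≤ pos ∧ 3*mem[e] + pos > 3*h + v - 7
Before v := s: 3*s ≤ pos ∧ 3*mem[e] + pos > 3*h + s - 7
Before v := 2*v + 1: 3*s ≤ pos ∧ 3*mem[e] + pos > 3*h + s - 7
Before a[pos] := 3*pos - 9: 3*s ≤ pos ∧ 3*mem[e] + pos > 3*h + s - 7
Answer: WP = 3*s ≤ pos ∧ 3*mem[e] + pos > 3*h + s - 7


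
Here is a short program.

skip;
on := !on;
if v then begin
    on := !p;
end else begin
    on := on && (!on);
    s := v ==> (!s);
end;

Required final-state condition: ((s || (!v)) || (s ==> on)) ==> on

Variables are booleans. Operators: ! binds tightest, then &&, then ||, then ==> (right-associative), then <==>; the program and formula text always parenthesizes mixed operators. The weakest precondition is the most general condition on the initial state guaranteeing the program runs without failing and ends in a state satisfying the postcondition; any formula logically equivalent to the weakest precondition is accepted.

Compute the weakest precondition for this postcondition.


Working backward. After the program, the postcondition ((s || (!v)) || (s ==> on)) ==> on must hold; in canonical form it is (s || (!v) || (s ==> on)) ==> on.
Then branch requires (s || (!v) || (s ==> (!p))) ==> (!p); else branch requires false.
Before the if: (v ==> ((s || (!v) || (s ==> (!p))) ==> (!p))) && v
Before on := !on: (v ==> ((s || (!v) || (s ==> (!p))) ==> (!p))) && v
Before skip: (v ==> ((s || (!v) || (s ==> (!p))) ==> (!p))) && v
Answer: WP = (v ==> ((s || (!v) || (s ==> (!p))) ==> (!p))) && v


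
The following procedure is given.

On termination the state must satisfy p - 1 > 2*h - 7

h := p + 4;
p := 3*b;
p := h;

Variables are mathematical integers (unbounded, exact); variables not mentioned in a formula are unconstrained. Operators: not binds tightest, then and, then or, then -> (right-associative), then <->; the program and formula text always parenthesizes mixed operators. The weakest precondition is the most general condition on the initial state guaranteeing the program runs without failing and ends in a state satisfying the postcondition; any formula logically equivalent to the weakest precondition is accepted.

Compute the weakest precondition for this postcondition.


Working backward. After the program, the postcondition p - 1 > 2*h - 7 must hold; in canonical form it is p > 2*h - 6.
Before p := h: h < 6
Before p := 3*b: h < 6
Before h := p + 4: p < 2
Answer: WP = p < 2


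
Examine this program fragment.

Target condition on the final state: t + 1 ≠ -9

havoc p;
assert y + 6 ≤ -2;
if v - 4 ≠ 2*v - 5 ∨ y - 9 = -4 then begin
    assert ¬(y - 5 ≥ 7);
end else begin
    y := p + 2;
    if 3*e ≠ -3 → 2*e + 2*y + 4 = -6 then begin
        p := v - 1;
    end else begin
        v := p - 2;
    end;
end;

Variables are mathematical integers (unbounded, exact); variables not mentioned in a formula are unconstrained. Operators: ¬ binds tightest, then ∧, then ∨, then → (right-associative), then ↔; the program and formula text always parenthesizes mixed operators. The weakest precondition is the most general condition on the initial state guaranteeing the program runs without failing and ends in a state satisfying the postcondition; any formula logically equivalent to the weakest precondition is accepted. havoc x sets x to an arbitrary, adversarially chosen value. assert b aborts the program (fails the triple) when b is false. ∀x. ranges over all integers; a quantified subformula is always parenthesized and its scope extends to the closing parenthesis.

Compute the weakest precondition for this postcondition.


Working backward. After the program, the postcondition t + 1 ≠ -9 must hold; in canonical form it is t ≠ -10.
Then branch requires (¬(y ≥ 12)) ∧ t ≠ -10; else branch requires ((3*e ≠ -3 → 2*e + 2*p = -14) → t ≠ -10) ∧ ((¬(3*e ≠ -3 → 2*e + 2*p = -14)) → t ≠ -10).
Before the if: ((v ≠ 1 ∨ y = 5) → ((¬(y ≥ 12)) ∧ t ≠ -10)) ∧ ((¬(v ≠ 1 ∨ y = 5)) → (((3*e ≠ -3 → 2*e + 2*p = -14) → t ≠ -10) ∧ ((¬(3*e ≠ -3 → 2*e + 2*p = -14)) → t ≠ -10)))
Before assert y + 6 ≤ -2: y ≤ -8 ∧ ((v ≠ 1 ∨ y = 5) → ((¬(y ≥ 12)) ∧ t ≠ -10)) ∧ ((¬(v ≠ 1 ∨ y = 5)) → (((3*e ≠ -3 → 2*e + 2*p = -14) → t ≠ -10) ∧ ((¬(3*e ≠ -3 → 2*e + 2*p = -14)) → t ≠ -10)))
Before havoc p: ∀p_1. (y ≤ -8 ∧ ((v ≠ 1 ∨ y = 5) → ((¬(y ≥ 12)) ∧ t ≠ -10)) ∧ ((¬(v ≠ 1 ∨ y = 5)) → (((3*e ≠ -3 → 2*e + 2*p_1 = -14) → t ≠ -10) ∧ ((¬(3*e ≠ -3 → 2*e + 2*p_1 = -14)) → t ≠ -10))))
Answer: WP = ∀p_1. (y ≤ -8 ∧ ((v ≠ 1 ∨ y = 5) → ((¬(y ≥ 12)) ∧ t ≠ -10)) ∧ ((¬(v ≠ 1 ∨ y = 5)) → (((3*e ≠ -3 → 2*e + 2*p_1 = -14) → t ≠ -10) ∧ ((¬(3*e ≠ -3 → 2*e + 2*p_1 = -14)) → t ≠ -10))))


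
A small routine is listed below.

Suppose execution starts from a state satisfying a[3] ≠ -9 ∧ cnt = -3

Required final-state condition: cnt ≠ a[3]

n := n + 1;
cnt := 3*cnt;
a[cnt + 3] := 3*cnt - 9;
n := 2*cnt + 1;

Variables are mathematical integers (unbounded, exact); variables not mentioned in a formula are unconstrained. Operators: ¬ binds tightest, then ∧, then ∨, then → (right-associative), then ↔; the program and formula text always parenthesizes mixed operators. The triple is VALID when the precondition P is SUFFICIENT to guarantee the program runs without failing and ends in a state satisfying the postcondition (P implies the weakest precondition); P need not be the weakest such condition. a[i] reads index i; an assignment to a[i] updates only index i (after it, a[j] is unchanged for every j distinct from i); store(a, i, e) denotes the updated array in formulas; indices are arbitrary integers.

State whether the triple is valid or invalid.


Working backward. After the program, cnt ≠ a[3] must hold.
Before n := 2*cnt + 1: cnt ≠ a[3]
Before a[cnt + 3] := 3*cnt - 9: cnt ≠ store(a, cnt + 3, 3*cnt - 9)[3]
Before cnt := 3*cnt: 3*cnt ≠ store(a, 3*cnt + 3, 9*cnt - 9)[3]
Before n := n + 1: 3*cnt ≠ store(a, 3*cnt + 3, 9*cnt - 9)[3]
The weakest precondition is 3*cnt ≠ store(a, 3*cnt + 3, 9*cnt - 9)[3].
Check whether a[3] ≠ -9 ∧ cnt = -3 implies it.
Every state satisfying the precondition satisfies the weakest precondition: the implication holds.
Answer: valid


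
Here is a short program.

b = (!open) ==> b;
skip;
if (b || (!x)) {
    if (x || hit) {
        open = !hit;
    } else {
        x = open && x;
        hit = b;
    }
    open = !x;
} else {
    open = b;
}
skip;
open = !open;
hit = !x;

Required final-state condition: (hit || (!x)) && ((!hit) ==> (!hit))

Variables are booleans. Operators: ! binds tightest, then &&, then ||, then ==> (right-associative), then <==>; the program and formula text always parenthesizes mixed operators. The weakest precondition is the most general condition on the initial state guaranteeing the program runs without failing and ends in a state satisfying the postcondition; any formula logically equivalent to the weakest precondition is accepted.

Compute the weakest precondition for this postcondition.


Working backward. After the program, the postcondition (hit || (!x)) && ((!hit) ==> (!hit)) must hold; in canonical form it is hit || (!x).
Before hit := !x: !x
Before open := !open: !x
Before skip: !x
Then branch requires ((x || hit) ==> (!x)) && ((!(x || hit)) ==> (!(open && x))); else branch requires !x.
Before the if: ((b || (!x)) ==> (((x || hit) ==> (!x)) && ((!(x || hit)) ==> (!(open && x))))) && ((!(b || (!x))) ==> (!x))
Before skip: ((b || (!x)) ==> (((x || hit) ==> (!x)) && ((!(x || hit)) ==> (!(open && x))))) && ((!(b || (!x))) ==> (!x))
Before b := (!open) ==> b: ((((!open) ==> b) || (!x)) ==> (((x || hit) ==> (!x)) && ((!(x || hit)) ==> (!(open && x))))) && ((!(((!open) ==> b) || (!x))) ==> (!x))
Answer: WP = ((((!open) ==> b) || (!x)) ==> (((x || hit) ==> (!x)) && ((!(x || hit)) ==> (!(open && x))))) && ((!(((!open) ==> b) || (!x))) ==> (!x))


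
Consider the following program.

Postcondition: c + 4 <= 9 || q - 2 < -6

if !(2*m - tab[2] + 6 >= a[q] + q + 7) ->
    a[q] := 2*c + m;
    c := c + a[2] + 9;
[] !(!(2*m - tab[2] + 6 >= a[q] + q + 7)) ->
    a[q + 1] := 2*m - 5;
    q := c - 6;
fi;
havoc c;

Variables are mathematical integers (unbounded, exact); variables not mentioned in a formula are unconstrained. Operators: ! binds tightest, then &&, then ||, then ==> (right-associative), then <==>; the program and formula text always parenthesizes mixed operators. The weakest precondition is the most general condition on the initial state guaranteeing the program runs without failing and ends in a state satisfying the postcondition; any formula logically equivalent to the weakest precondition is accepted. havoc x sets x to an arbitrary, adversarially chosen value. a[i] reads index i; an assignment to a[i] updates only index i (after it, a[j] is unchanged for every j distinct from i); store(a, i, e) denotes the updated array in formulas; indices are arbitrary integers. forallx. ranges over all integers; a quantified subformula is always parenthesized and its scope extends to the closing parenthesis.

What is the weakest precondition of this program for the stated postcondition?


Working backward. After the program, the postcondition c + 4 <= 9 || q - 2 < -6 must hold; in canonical form it is c <= 5 || q < -4.
Before havoc c: forall c_1. (c_1 <= 5 || q < -4)
Then branch requires forall c_1. (c_1 <= 5 || q < -4); else branch requires forall c_1. (c_1 <= 5 || c < 2).
Before the if: ((!(2*m >= a[q] + tab[2] + q + 1)) ==> (forall c_1. (c_1 <= 5 || q < -4))) && (2*m >= a[q] + tab[2] + q + 1 ==> (forall c_1. (c_1 <= 5 || c < 2)))
Answer: WP = ((!(2*m >= a[q] + tab[2] + q + 1)) ==> (forall c_1. (c_1 <= 5 || q < -4))) && (2*m >= a[q] + tab[2] + q + 1 ==> (forall c_1. (c_1 <= 5 || c < 2)))


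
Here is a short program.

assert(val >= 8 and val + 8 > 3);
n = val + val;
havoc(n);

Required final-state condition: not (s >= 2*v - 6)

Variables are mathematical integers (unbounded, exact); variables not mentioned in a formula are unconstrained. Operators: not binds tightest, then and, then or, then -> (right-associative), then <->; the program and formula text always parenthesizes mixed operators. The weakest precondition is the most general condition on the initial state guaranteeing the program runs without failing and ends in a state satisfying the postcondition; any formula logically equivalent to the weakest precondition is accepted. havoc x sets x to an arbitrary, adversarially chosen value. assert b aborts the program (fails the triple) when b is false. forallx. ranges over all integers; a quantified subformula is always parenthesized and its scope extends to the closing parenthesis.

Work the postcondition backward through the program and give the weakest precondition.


Working backward. After the program, not (s >= 2*v - 6) must hold.
Before havoc n: not (s >= 2*v - 6)
Before n := val + val: not (s >= 2*v - 6)
Before assert val >= 8 and val + 8 > 3: val >= 8 and val > -5 and (not (s >= 2*v - 6))
Answer: WP = val >= 8 and val > -5 and (not (s >= 2*v - 6))


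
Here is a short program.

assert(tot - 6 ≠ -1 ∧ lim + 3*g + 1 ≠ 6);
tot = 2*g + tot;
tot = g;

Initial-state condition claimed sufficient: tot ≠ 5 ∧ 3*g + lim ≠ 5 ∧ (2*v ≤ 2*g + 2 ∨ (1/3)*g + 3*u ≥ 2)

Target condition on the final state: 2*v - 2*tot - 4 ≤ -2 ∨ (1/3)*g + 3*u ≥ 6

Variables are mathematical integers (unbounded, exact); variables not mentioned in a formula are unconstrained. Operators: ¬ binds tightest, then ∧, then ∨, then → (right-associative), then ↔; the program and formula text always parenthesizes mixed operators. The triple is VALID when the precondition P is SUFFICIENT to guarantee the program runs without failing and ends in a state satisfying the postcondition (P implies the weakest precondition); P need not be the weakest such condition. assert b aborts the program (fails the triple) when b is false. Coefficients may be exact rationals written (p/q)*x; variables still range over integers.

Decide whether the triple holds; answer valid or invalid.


Working backward. After the program, the postcondition 2*v - 2*tot - 4 ≤ -2 ∨ (1/3)*g + 3*u ≥ 6 must hold; in canonical form it is 2*v ≤ 2*tot + 2 ∨ (1/3)*g + 3*u ≥ 6.
Before tot := g: 2*v ≤ 2*g + 2 ∨ (1/3)*g + 3*u ≥ 6
Before tot := 2*g + tot: 2*v ≤ 2*g + 2 ∨ (1/3)*g + 3*u ≥ 6
Before assert tot - 6 ≠ -1 ∧ lim + 3*g + 1 ≠ 6: tot ≠ 5 ∧ 3*g + lim ≠ 5 ∧ (2*v ≤ 2*g + 2 ∨ (1/3)*g + 3*u ≥ 6)
The weakest precondition is tot ≠ 5 ∧ 3*g + lim ≠ 5 ∧ (2*v ≤ 2*g + 2 ∨ (1/3)*g + 3*u ≥ 6).
Check whether tot ≠ 5 ∧ 3*g + lim ≠ 5 ∧ (2*v ≤ 2*g + 2 ∨ (1/3)*g + 3*u ≥ 2) implies it.
Countermodel: at the initial state g = -3, lim = 15, tot = 6, u = 1, v = -1, the precondition holds but the weakest precondition fails.
Answer: invalid


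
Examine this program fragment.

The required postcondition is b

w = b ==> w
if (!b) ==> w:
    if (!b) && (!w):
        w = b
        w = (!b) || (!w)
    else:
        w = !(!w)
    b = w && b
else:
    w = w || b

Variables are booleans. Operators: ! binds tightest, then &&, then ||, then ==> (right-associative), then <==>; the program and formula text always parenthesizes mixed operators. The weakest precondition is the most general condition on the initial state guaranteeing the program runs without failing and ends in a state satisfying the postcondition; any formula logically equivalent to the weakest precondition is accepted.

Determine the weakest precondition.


Working backward. After the program, b must hold.
Then branch requires (!((!b) && (!w))) && ((!((!b) && (!w))) ==> (w && b)); else branch requires b.
Before the if: (((!b) ==> w) ==> ((!((!b) && (!w))) && ((!((!b) && (!w))) ==> (w && b)))) && ((!((!b) ==> w)) ==> b)
Before w := b ==> w: (((!b) ==> (b ==> w)) ==> ((!((!b) && (!(b ==> w)))) && ((!((!b) && (!(b ==> w)))) ==> ((b ==> w) && b)))) && ((!((!b) ==> (b ==> w))) ==> b)
Answer: WP = (((!b) ==> (b ==> w)) ==> ((!((!b) && (!(b ==> w)))) && ((!((!b) && (!(b ==> w)))) ==> ((b ==> w) && b)))) && ((!((!b) ==> (b ==> w))) ==> b)


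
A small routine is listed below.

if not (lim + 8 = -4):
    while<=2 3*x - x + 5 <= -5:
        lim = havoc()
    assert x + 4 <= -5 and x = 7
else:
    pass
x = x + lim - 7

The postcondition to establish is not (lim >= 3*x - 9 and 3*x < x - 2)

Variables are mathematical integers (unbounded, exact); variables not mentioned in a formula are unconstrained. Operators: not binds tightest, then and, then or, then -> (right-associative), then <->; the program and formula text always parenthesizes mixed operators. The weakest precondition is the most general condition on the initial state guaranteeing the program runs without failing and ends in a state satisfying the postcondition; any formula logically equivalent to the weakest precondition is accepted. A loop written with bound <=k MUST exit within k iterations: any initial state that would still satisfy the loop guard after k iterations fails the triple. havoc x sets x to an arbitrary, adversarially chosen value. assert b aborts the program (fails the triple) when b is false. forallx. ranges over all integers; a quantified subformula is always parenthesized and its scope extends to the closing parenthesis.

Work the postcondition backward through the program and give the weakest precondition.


Working backward. After the program, the postcondition not (lim >= 3*x - 9 and 3*x < x - 2) must hold; in canonical form it is not (lim >= 3*x - 9 and 2*x < -2).
Before x := x + lim - 7: not (2*lim + 3*x <= 30 and 2*lim + 2*x < 12)
Then branch requires (2*x <= -10 -> (forall lim_2. ((2*x <= -10 -> (forall lim_1. ((not (2*x <= -10)) and x <= -9 and x = 7 and (not (2*lim_1 + 3*x <= 30 and 2*lim_1 + 2*x < 12))))) and ((not (2*x <= -10)) -> (x <= -9 and x = 7 and (not (2*lim_2 + 3*x <= 30 and 2*lim_2 + 2*x < 12))))))) and ((not (2*x <= -10)) -> (x <= -9 and x = 7 and (not (2*lim + 3*x <= 30 and 2*lim + 2*x < 12)))); else branch requires not (2*lim + 3*x <= 30 and 2*lim + 2*x < 12).
Before the if: ((not (lim = -12)) -> ((2*x <= -10 -> (forall lim_2. ((2*x <= -10 -> (forall lim_1. ((not (2*x <= -10)) and x <= -9 and x = 7 and (not (2*lim_1 + 3*x <= 30 and 2*lim_1 + 2*x < 12))))) and ((not (2*x <= -10)) -> (x <= -9 and x = 7 and (not (2*lim_2 + 3*x <= 30 and 2*lim_2 + 2*x < 12))))))) and ((not (2*x <= -10)) -> (x <= -9 and x = 7 and (not (2*lim + 3*x <= 30 and 2*lim + 2*x < 12)))))) and (lim = -12 -> (not (2*lim + 3*x <= 30 and 2*lim + 2*x < 12)))
Answer: WP = ((not (lim = -12)) -> ((2*x <= -10 -> (forall lim_2. ((2*x <= -10 -> (forall lim_1. ((not (2*x <= -10)) and x <= -9 and x = 7 and (not (2*lim_1 + 3*x <= 30 and 2*lim_1 + 2*x < 12))))) and ((not (2*x <= -10)) -> (x <= -9 and x = 7 and (not (2*lim_2 + 3*x <= 30 and 2*lim_2 + 2*x < 12))))))) and ((not (2*x <= -10)) -> (x <= -9 and x = 7 and (not (2*lim + 3*x <= 30 and 2*lim + 2*x < 12)))))) and (lim = -12 -> (not (2*lim + 3*x <= 30 and 2*lim + 2*x < 12)))


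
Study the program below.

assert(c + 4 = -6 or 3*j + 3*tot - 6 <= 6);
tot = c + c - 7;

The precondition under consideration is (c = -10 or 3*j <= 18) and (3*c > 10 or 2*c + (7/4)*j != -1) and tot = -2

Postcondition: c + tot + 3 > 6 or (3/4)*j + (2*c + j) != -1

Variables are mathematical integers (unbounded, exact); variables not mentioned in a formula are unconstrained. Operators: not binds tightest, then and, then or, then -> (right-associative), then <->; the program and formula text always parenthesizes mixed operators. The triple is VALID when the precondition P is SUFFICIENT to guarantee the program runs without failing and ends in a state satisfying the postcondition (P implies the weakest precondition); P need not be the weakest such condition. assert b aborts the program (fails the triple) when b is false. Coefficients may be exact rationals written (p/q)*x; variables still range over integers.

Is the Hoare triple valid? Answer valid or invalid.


Working backward. After the program, the postcondition c + tot + 3 > 6 or (3/4)*j + (2*c + j) != -1 must hold; in canonical form it is c + tot > 3 or 2*c + (7/4)*j != -1.
Before tot := c + c - 7: 3*c > 10 or 2*c + (7/4)*j != -1
Before assert c + 4 = -6 or 3*j + 3*tot - 6 <= 6: (c = -10 or 3*j + 3*tot <= 12) and (3*c > 10 or 2*c + (7/4)*j != -1)
The weakest precondition is (c = -10 or 3*j + 3*tot <= 12) and (3*c > 10 or 2*c + (7/4)*j != -1).
Check whether (c = -10 or 3*j <= 18) and (3*c > 10 or 2*c + (7/4)*j != -1) and tot = -2 implies it.
Every state satisfying the precondition satisfies the weakest precondition: the implication holds.
Answer: valid


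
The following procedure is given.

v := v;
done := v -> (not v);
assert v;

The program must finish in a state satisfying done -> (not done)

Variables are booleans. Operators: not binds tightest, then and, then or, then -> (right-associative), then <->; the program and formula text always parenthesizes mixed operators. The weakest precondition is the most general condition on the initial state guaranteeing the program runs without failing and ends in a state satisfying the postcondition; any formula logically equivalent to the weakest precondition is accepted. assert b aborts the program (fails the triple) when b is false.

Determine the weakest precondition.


Working backward. After the program, done -> (not done) must hold.
Before assert v: v and (done -> (not done))
Before done := v -> (not v): v and ((v -> (not v)) -> (not (v -> (not v))))
Before v := v: v and ((v -> (not v)) -> (not (v -> (not v))))
Answer: WP = v and ((v -> (not v)) -> (not (v -> (not v))))


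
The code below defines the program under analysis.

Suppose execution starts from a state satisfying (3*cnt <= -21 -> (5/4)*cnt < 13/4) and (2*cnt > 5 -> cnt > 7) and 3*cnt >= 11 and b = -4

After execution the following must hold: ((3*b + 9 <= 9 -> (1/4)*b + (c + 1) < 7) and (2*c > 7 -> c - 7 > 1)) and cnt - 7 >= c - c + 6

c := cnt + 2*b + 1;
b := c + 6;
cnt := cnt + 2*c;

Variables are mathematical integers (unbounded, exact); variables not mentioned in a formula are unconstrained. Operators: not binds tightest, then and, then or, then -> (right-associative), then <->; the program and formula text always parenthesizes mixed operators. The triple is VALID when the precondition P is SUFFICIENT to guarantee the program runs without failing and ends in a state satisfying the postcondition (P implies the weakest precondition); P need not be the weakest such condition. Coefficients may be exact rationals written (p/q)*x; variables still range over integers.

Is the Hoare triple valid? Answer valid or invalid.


Working backward. After the program, the postcondition ((3*b + 9 <= 9 -> (1/4)*b + (c + 1) < 7) and (2*c > 7 -> c - 7 > 1)) and cnt - 7 >= c - c + 6 must hold; in canonical form it is (3*b <= 0 -> (1/4)*b + c < 6) and (2*c > 7 -> c > 8) and cnt >= 13.
Before cnt := cnt + 2*c: (3*b <= 0 -> (1/4)*b + c < 6) and (2*c > 7 -> c > 8) and 2*c + cnt >= 13
Before b := c + 6: (3*c <= -18 -> (5/4)*c < 9/2) and (2*c > 7 -> c > 8) and 2*c + cnt >= 13
Before c := cnt + 2*b + 1: (6*b + 3*cnt <= -21 -> (5/2)*b + (5/4)*cnt < 13/4) and (4*b + 2*cnt > 5 -> 2*b + cnt > 7) and 4*b + 3*cnt >= 11
The weakest precondition is (6*b + 3*cnt <= -21 -> (5/2)*b + (5/4)*cnt < 13/4) and (4*b + 2*cnt > 5 -> 2*b + cnt > 7) and 4*b + 3*cnt >= 11.
Check whether (3*cnt <= -21 -> (5/4)*cnt < 13/4) and (2*cnt > 5 -> cnt > 7) and 3*cnt >= 11 and b = -4 implies it.
Countermodel: at the initial state b = -4, cnt = 8, the precondition holds but the weakest precondition fails.
Answer: invalid
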